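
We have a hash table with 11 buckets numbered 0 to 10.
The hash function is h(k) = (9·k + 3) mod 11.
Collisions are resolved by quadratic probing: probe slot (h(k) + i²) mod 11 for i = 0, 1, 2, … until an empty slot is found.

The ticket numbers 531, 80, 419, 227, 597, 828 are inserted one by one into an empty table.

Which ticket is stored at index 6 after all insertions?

597

Insert 531: h=8, slot 8 empty → index 8.
Insert 80: h=8, slot 8 occupied → index 9.
Insert 419: h=1, slot 1 empty → index 1.
Insert 227: h=0, slot 0 empty → index 0.
Insert 597: h=8, slots 8,9,1 occupied → index 6.
Insert 828: h=8, slots 8,9,1,6 occupied → index 2.
Table: [227, 419, 828, _, _, _, 597, _, 531, 80, _]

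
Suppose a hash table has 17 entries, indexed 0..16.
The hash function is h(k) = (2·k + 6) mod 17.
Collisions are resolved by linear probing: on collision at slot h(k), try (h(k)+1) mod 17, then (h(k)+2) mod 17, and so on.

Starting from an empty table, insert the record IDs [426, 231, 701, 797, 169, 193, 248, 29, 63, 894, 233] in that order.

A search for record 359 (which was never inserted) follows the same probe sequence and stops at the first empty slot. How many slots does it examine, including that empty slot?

Insert 426: h=8, slot 8 empty => index 8.
Insert 231: h=9, slot 9 empty => index 9.
Insert 701: h=14, slot 14 empty => index 14.
Insert 797: h=2, slot 2 empty => index 2.
Insert 169: h=4, slot 4 empty => index 4.
Insert 193: h=1, slot 1 empty => index 1.
Insert 248: h=9, slot 9 occupied => index 10.
Insert 29: h=13, slot 13 empty => index 13.
Insert 63: h=13, slots 13,14 occupied => index 15.
Insert 894: h=9, slots 9,10 occupied => index 11.
Insert 233: h=13, slots 13,14,15 occupied => index 16.
Table: [∅, 193, 797, ∅, 169, ∅, ∅, ∅, 426, 231, 248, 894, ∅, 29, 701, 63, 233]
Lookup 359: h=10, probe 10,11,12 → slot 12 empty, not found.

3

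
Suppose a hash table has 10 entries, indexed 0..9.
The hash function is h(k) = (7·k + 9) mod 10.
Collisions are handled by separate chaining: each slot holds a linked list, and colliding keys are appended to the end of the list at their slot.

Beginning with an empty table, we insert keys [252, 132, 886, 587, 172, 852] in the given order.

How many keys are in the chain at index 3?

4

Insert 252: h=3, bucket 3 empty -> new chain.
Insert 132: h=3, bucket 3 nonempty -> append to chain.
Insert 886: h=1, bucket 1 empty -> new chain.
Insert 587: h=8, bucket 8 empty -> new chain.
Insert 172: h=3, bucket 3 nonempty -> append to chain.
Insert 852: h=3, bucket 3 nonempty -> append to chain.
Final buckets:
0: .
1: 886
2: .
3: 252 -> 132 -> 172 -> 852
4: .
5: .
6: .
7: .
8: 587
9: .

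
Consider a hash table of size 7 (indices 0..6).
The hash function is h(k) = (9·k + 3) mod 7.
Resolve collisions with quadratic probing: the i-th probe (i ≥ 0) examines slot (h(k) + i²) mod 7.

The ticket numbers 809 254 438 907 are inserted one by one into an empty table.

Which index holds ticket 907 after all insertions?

Insert 809: h=4, slot 4 empty → index 4.
Insert 254: h=0, slot 0 empty → index 0.
Insert 438: h=4, slot 4 occupied → index 5.
Insert 907: h=4, slots 4,5 occupied → index 1.
Table: [254, 907, -, -, 809, 438, -]

1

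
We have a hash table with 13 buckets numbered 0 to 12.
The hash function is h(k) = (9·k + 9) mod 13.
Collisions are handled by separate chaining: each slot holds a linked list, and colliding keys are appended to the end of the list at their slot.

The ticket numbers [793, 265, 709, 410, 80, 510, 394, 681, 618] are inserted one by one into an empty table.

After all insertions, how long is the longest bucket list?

793 -> bucket 9
265 -> bucket 2
709 -> bucket 7
410 -> bucket 7 (collision)
80 -> bucket 1
510 -> bucket 10
394 -> bucket 6
681 -> bucket 2 (collision)
618 -> bucket 7 (collision)
Final buckets:
0: _
1: 80
2: 265 -> 681
3: _
4: _
5: _
6: 394
7: 709 -> 410 -> 618
8: _
9: 793
10: 510
11: _
12: _

3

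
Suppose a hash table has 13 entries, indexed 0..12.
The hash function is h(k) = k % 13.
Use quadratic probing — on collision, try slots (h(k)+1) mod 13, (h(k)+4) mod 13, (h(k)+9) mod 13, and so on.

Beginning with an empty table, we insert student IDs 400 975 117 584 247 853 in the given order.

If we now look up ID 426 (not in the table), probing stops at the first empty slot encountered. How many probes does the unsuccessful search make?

2

400: h=10 => slot 10
975: h=0 => slot 0
117: h=0, probe 0,1 => slot 1
584: h=12 => slot 12
247: h=0, probe 0,1,4 => slot 4
853: h=8 => slot 8
Table: [975, 117, _, _, 247, _, _, _, 853, _, 400, _, 584]
Lookup 426: h=10, probe 10,11 → slot 11 empty, not found.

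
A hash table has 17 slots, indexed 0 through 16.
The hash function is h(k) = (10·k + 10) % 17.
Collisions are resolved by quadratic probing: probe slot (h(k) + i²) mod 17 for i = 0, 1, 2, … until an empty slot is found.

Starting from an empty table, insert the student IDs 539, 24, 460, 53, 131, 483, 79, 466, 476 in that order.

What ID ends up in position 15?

131

539 hashes to 11; slot 11 is free → place at 11.
24 hashes to 12; slot 12 is free → place at 12.
460 hashes to 3; slot 3 is free → place at 3.
53 hashes to 13; slot 13 is free → place at 13.
131 hashes to 11; 11,12 taken → place at 15.
483 hashes to 12; 12,13 taken → place at 16.
79 hashes to 1; slot 1 is free → place at 1.
466 hashes to 12; 12,13,16 taken → place at 4.
476 hashes to 10; slot 10 is free → place at 10.
Table: [—, 79, —, 460, 466, —, —, —, —, —, 476, 539, 24, 53, —, 131, 483]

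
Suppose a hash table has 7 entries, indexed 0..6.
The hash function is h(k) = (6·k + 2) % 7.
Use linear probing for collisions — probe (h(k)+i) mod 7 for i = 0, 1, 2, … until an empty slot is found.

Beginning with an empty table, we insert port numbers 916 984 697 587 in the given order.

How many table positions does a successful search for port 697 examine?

2

Insert 916: h=3, slot 3 empty → index 3.
Insert 984: h=5, slot 5 empty → index 5.
Insert 697: h=5, slot 5 occupied → index 6.
Insert 587: h=3, slot 3 occupied → index 4.
Table: [-, -, -, 916, 587, 984, 697]
Lookup 697: h=5, probe 5,6 → found at 6.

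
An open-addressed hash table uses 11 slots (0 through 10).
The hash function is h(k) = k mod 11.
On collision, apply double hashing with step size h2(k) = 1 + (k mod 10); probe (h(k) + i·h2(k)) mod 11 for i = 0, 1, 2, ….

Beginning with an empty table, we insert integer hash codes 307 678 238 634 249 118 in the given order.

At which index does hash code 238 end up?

5

307: h=10 => slot 10
678: h=7 => slot 7
238: h=7, h2=9, probe 7,5 => slot 5
634: h=7, h2=5, probe 7,1 => slot 1
249: h=7, h2=10, probe 7,6 => slot 6
118: h=8 => slot 8
Table: [-, 634, -, -, -, 238, 249, 678, 118, -, 307]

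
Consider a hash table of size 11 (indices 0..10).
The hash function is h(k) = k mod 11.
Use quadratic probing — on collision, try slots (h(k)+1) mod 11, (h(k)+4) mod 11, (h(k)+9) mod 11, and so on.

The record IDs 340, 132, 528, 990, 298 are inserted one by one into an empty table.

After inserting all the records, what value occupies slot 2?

298

Insert 340: h=10, slot 10 empty => index 10.
Insert 132: h=0, slot 0 empty => index 0.
Insert 528: h=0, slot 0 occupied => index 1.
Insert 990: h=0, slots 0,1 occupied => index 4.
Insert 298: h=1, slot 1 occupied => index 2.
Table: [132, 528, 298, -, 990, -, -, -, -, -, 340]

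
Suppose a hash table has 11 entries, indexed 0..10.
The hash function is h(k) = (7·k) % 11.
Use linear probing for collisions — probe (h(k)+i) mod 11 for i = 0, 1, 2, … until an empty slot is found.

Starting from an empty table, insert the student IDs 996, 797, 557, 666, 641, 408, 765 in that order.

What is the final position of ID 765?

996: h=9 -> slot 9
797: h=2 -> slot 2
557: h=5 -> slot 5
666: h=9, probe 9,10 -> slot 10
641: h=10, probe 10,0 -> slot 0
408: h=7 -> slot 7
765: h=9, probe 9,10,0,1 -> slot 1
Table: [641, 765, 797, _, _, 557, _, 408, _, 996, 666]

1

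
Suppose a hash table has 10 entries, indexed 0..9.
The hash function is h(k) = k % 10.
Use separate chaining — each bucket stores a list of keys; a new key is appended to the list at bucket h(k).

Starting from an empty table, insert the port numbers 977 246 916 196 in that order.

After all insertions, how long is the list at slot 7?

Insert 977: h=7, bucket 7 empty -> new chain.
Insert 246: h=6, bucket 6 empty -> new chain.
Insert 916: h=6, bucket 6 nonempty -> append to chain.
Insert 196: h=6, bucket 6 nonempty -> append to chain.
Final buckets:
0: -
1: -
2: -
3: -
4: -
5: -
6: 246 -> 916 -> 196
7: 977
8: -
9: -

1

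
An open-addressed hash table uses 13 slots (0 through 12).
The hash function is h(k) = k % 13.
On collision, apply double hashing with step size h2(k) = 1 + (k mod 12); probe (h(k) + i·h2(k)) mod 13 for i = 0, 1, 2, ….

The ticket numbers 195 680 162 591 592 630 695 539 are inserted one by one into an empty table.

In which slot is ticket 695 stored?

5

Insert 195: h=0, slot 0 empty => index 0.
Insert 680: h=4, slot 4 empty => index 4.
Insert 162: h=6, slot 6 empty => index 6.
Insert 591: h=6, h2=4, slot 6 occupied => index 10.
Insert 592: h=7, slot 7 empty => index 7.
Insert 630: h=6, h2=7, slots 6,0,7 occupied => index 1.
Insert 695: h=6, h2=12, slot 6 occupied => index 5.
Insert 539: h=6, h2=12, slots 6,5,4 occupied => index 3.
Table: [195, 630, ., 539, 680, 695, 162, 592, ., ., 591, ., .]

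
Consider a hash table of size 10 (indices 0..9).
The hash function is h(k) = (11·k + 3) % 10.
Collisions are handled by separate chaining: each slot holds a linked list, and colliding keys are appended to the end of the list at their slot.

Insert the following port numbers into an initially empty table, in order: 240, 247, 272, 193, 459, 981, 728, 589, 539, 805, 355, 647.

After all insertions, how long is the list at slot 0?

240 → bucket 3
247 → bucket 0
272 → bucket 5
193 → bucket 6
459 → bucket 2
981 → bucket 4
728 → bucket 1
589 → bucket 2 (collision)
539 → bucket 2 (collision)
805 → bucket 8
355 → bucket 8 (collision)
647 → bucket 0 (collision)
Final buckets:
0: 247 -> 647
1: 728
2: 459 -> 589 -> 539
3: 240
4: 981
5: 272
6: 193
7: —
8: 805 -> 355
9: —

2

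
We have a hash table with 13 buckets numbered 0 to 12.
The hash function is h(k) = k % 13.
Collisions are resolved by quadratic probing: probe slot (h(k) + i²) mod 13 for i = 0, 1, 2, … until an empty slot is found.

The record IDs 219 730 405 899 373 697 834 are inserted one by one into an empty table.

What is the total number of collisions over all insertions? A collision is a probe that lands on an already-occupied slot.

219: h=11 -> slot 11
730: h=2 -> slot 2
405: h=2, probe 2,3 -> slot 3
899: h=2, probe 2,3,6 -> slot 6
373: h=9 -> slot 9
697: h=8 -> slot 8
834: h=2, probe 2,3,6,11,5 -> slot 5
Table: [-, -, 730, 405, -, 834, 899, -, 697, 373, -, 219, -]

7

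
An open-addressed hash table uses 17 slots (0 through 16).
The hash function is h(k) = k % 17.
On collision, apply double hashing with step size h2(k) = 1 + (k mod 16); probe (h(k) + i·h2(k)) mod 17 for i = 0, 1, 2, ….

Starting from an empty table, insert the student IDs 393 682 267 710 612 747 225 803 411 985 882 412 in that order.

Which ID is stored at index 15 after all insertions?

Insert 393: h=2, slot 2 empty → index 2.
Insert 682: h=2, h2=11, slot 2 occupied → index 13.
Insert 267: h=12, slot 12 empty → index 12.
Insert 710: h=13, h2=7, slot 13 occupied → index 3.
Insert 612: h=0, slot 0 empty → index 0.
Insert 747: h=16, slot 16 empty → index 16.
Insert 225: h=4, slot 4 empty → index 4.
Insert 803: h=4, h2=4, slot 4 occupied → index 8.
Insert 411: h=3, h2=12, slot 3 occupied → index 15.
Insert 985: h=16, h2=10, slot 16 occupied → index 9.
Insert 882: h=15, h2=3, slot 15 occupied → index 1.
Insert 412: h=4, h2=13, slots 4,0,13,9 occupied → index 5.
Table: [612, 882, 393, 710, 225, 412, _, _, 803, 985, _, _, 267, 682, _, 411, 747]

411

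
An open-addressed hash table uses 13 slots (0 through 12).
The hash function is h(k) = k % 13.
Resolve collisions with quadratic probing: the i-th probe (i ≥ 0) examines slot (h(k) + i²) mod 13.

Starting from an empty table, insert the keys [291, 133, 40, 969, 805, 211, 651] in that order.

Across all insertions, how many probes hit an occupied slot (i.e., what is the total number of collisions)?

2

291: h=5 → slot 5
133: h=3 → slot 3
40: h=1 → slot 1
969: h=7 → slot 7
805: h=12 → slot 12
211: h=3, probe 3,4 → slot 4
651: h=1, probe 1,2 → slot 2
Table: [., 40, 651, 133, 211, 291, ., 969, ., ., ., ., 805]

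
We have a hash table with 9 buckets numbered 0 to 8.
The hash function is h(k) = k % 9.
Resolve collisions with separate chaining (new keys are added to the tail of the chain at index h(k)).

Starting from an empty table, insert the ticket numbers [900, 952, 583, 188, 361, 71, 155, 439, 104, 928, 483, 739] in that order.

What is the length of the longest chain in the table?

3

Insert 900: h=0, bucket 0 empty → new chain.
Insert 952: h=7, bucket 7 empty → new chain.
Insert 583: h=7, bucket 7 nonempty → append to chain.
Insert 188: h=8, bucket 8 empty → new chain.
Insert 361: h=1, bucket 1 empty → new chain.
Insert 71: h=8, bucket 8 nonempty → append to chain.
Insert 155: h=2, bucket 2 empty → new chain.
Insert 439: h=7, bucket 7 nonempty → append to chain.
Insert 104: h=5, bucket 5 empty → new chain.
Insert 928: h=1, bucket 1 nonempty → append to chain.
Insert 483: h=6, bucket 6 empty → new chain.
Insert 739: h=1, bucket 1 nonempty → append to chain.
Final buckets:
0: 900
1: 361 -> 928 -> 739
2: 155
3: -
4: -
5: 104
6: 483
7: 952 -> 583 -> 439
8: 188 -> 71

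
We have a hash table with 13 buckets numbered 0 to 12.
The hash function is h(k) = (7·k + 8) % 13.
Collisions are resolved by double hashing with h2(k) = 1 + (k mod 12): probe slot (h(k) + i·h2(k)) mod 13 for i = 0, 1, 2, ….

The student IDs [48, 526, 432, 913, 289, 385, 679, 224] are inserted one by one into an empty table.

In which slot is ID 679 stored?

1

48: h=6 -> slot 6
526: h=11 -> slot 11
432: h=3 -> slot 3
913: h=3, h2=2, probe 3,5 -> slot 5
289: h=3, h2=2, probe 3,5,7 -> slot 7
385: h=12 -> slot 12
679: h=3, h2=8, probe 3,11,6,1 -> slot 1
224: h=3, h2=9, probe 3,12,8 -> slot 8
Table: [., 679, ., 432, ., 913, 48, 289, 224, ., ., 526, 385]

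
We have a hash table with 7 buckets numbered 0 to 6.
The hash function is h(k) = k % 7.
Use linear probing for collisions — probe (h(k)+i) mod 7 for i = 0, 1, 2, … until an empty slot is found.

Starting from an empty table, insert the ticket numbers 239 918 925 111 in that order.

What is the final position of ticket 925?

239 hashes to 1; slot 1 is free => place at 1.
918 hashes to 1; 1 taken => place at 2.
925 hashes to 1; 1,2 taken => place at 3.
111 hashes to 6; slot 6 is free => place at 6.
Table: [-, 239, 918, 925, -, -, 111]

3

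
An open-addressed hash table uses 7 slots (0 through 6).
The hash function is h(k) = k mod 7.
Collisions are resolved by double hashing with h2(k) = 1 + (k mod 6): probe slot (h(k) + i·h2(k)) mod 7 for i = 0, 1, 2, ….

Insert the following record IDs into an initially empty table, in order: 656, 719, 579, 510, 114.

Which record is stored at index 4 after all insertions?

656: h=5 => slot 5
719: h=5, h2=6, probe 5,4 => slot 4
579: h=5, h2=4, probe 5,2 => slot 2
510: h=6 => slot 6
114: h=2, h2=1, probe 2,3 => slot 3
Table: [∅, ∅, 579, 114, 719, 656, 510]

719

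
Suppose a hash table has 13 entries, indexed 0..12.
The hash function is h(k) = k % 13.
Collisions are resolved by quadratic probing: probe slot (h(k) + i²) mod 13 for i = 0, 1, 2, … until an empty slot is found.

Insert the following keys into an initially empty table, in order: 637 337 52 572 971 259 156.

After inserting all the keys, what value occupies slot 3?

Insert 637: h=0, slot 0 empty → index 0.
Insert 337: h=12, slot 12 empty → index 12.
Insert 52: h=0, slot 0 occupied → index 1.
Insert 572: h=0, slots 0,1 occupied → index 4.
Insert 971: h=9, slot 9 empty → index 9.
Insert 259: h=12, slots 12,0 occupied → index 3.
Insert 156: h=0, slots 0,1,4,9,3,12 occupied → index 10.
Table: [637, 52, _, 259, 572, _, _, _, _, 971, 156, _, 337]

259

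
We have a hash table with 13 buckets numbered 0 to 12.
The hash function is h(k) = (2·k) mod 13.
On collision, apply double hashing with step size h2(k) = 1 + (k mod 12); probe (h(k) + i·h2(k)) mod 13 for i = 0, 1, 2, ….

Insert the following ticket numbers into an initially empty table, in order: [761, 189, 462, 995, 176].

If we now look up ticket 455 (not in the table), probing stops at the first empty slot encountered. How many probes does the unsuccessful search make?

761 hashes to 1; slot 1 is free -> place at 1.
189 hashes to 1, h2=10; 1 taken -> place at 11.
462 hashes to 1, h2=7; 1 taken -> place at 8.
995 hashes to 1, h2=12; 1 taken -> place at 0.
176 hashes to 1, h2=9; 1 taken -> place at 10.
Table: [995, 761, ∅, ∅, ∅, ∅, ∅, ∅, 462, ∅, 176, 189, ∅]
Lookup 455: h=0, h2=12, probe 0,12 → slot 12 empty, not found.

2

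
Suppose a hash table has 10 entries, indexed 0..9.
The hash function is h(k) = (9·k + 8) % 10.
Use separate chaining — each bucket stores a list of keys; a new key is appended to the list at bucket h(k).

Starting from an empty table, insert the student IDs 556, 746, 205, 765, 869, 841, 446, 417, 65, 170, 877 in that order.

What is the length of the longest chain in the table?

556 -> bucket 2
746 -> bucket 2 (collision)
205 -> bucket 3
765 -> bucket 3 (collision)
869 -> bucket 9
841 -> bucket 7
446 -> bucket 2 (collision)
417 -> bucket 1
65 -> bucket 3 (collision)
170 -> bucket 8
877 -> bucket 1 (collision)
Final buckets:
0: .
1: 417 -> 877
2: 556 -> 746 -> 446
3: 205 -> 765 -> 65
4: .
5: .
6: .
7: 841
8: 170
9: 869

3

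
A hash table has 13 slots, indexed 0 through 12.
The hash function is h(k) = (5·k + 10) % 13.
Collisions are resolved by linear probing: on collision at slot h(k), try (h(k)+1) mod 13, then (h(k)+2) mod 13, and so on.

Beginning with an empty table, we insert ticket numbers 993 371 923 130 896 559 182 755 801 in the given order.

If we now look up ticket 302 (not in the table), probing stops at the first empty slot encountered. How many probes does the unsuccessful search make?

Insert 993: h=9, slot 9 empty => index 9.
Insert 371: h=6, slot 6 empty => index 6.
Insert 923: h=10, slot 10 empty => index 10.
Insert 130: h=10, slot 10 occupied => index 11.
Insert 896: h=5, slot 5 empty => index 5.
Insert 559: h=10, slots 10,11 occupied => index 12.
Insert 182: h=10, slots 10,11,12 occupied => index 0.
Insert 755: h=2, slot 2 empty => index 2.
Insert 801: h=11, slots 11,12,0 occupied => index 1.
Table: [182, 801, 755, ∅, ∅, 896, 371, ∅, ∅, 993, 923, 130, 559]
Lookup 302: h=12, probe 12,0,1,2,3 → slot 3 empty, not found.

5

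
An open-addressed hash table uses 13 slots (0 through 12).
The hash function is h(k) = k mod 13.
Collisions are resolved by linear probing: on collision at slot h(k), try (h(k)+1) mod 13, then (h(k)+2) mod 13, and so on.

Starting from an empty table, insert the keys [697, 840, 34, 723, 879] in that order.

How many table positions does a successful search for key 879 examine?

5

697: h=8 -> slot 8
840: h=8, probe 8,9 -> slot 9
34: h=8, probe 8,9,10 -> slot 10
723: h=8, probe 8,9,10,11 -> slot 11
879: h=8, probe 8,9,10,11,12 -> slot 12
Table: [-, -, -, -, -, -, -, -, 697, 840, 34, 723, 879]
Lookup 879: h=8, probe 8,9,10,11,12 → found at 12.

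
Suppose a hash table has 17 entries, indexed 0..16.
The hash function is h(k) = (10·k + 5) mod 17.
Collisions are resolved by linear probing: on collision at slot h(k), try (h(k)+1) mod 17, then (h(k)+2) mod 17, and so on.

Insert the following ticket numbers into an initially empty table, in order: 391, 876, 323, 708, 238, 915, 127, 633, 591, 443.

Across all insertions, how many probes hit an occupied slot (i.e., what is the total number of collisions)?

3

391 hashes to 5; slot 5 is free → place at 5.
876 hashes to 10; slot 10 is free → place at 10.
323 hashes to 5; 5 taken → place at 6.
708 hashes to 13; slot 13 is free → place at 13.
238 hashes to 5; 5,6 taken → place at 7.
915 hashes to 9; slot 9 is free → place at 9.
127 hashes to 0; slot 0 is free → place at 0.
633 hashes to 11; slot 11 is free → place at 11.
591 hashes to 16; slot 16 is free → place at 16.
443 hashes to 15; slot 15 is free → place at 15.
Table: [127, ., ., ., ., 391, 323, 238, ., 915, 876, 633, ., 708, ., 443, 591]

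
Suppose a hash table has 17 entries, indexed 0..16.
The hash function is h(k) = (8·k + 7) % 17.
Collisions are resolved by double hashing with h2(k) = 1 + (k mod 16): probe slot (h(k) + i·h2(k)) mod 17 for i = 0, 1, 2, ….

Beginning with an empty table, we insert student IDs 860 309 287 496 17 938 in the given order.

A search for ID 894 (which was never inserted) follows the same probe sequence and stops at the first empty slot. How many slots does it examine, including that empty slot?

2

860: h=2 → slot 2
309: h=14 → slot 14
287: h=8 → slot 8
496: h=14, h2=1, probe 14,15 → slot 15
17: h=7 → slot 7
938: h=14, h2=11, probe 14,8,2,13 → slot 13
Table: [-, -, 860, -, -, -, -, 17, 287, -, -, -, -, 938, 309, 496, -]
Lookup 894: h=2, h2=15, probe 2,0 → slot 0 empty, not found.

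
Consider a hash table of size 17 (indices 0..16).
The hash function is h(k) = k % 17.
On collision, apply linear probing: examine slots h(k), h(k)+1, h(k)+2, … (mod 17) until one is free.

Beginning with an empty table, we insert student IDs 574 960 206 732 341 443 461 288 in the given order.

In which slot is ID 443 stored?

574: h=13 => slot 13
960: h=8 => slot 8
206: h=2 => slot 2
732: h=1 => slot 1
341: h=1, probe 1,2,3 => slot 3
443: h=1, probe 1,2,3,4 => slot 4
461: h=2, probe 2,3,4,5 => slot 5
288: h=16 => slot 16
Table: [-, 732, 206, 341, 443, 461, -, -, 960, -, -, -, -, 574, -, -, 288]

4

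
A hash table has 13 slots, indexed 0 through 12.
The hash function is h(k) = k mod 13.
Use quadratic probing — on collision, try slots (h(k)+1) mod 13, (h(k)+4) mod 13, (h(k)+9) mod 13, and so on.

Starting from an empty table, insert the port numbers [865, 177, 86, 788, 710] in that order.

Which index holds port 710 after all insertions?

865 hashes to 7; slot 7 is free -> place at 7.
177 hashes to 8; slot 8 is free -> place at 8.
86 hashes to 8; 8 taken -> place at 9.
788 hashes to 8; 8,9 taken -> place at 12.
710 hashes to 8; 8,9,12 taken -> place at 4.
Table: [—, —, —, —, 710, —, —, 865, 177, 86, —, —, 788]

4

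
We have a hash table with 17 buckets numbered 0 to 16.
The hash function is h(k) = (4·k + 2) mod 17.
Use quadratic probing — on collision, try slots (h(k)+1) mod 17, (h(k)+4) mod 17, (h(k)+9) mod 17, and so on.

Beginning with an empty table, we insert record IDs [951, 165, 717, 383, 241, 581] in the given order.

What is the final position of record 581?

951: h=15 => slot 15
165: h=16 => slot 16
717: h=14 => slot 14
383: h=4 => slot 4
241: h=14, probe 14,15,1 => slot 1
581: h=14, probe 14,15,1,6 => slot 6
Table: [_, 241, _, _, 383, _, 581, _, _, _, _, _, _, _, 717, 951, 165]

6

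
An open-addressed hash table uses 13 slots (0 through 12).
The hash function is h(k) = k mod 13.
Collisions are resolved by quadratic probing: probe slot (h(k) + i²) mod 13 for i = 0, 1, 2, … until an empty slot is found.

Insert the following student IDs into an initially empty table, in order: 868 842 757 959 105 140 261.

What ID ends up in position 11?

842

868: h=10 -> slot 10
842: h=10, probe 10,11 -> slot 11
757: h=3 -> slot 3
959: h=10, probe 10,11,1 -> slot 1
105: h=1, probe 1,2 -> slot 2
140: h=10, probe 10,11,1,6 -> slot 6
261: h=1, probe 1,2,5 -> slot 5
Table: [_, 959, 105, 757, _, 261, 140, _, _, _, 868, 842, _]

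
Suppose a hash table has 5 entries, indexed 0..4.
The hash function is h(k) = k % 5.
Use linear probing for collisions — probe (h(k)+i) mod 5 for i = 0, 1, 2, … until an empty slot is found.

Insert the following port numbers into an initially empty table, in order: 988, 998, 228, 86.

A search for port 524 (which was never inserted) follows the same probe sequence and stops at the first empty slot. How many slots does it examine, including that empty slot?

4

988 hashes to 3; slot 3 is free => place at 3.
998 hashes to 3; 3 taken => place at 4.
228 hashes to 3; 3,4 taken => place at 0.
86 hashes to 1; slot 1 is free => place at 1.
Table: [228, 86, —, 988, 998]
Lookup 524: h=4, probe 4,0,1,2 → slot 2 empty, not found.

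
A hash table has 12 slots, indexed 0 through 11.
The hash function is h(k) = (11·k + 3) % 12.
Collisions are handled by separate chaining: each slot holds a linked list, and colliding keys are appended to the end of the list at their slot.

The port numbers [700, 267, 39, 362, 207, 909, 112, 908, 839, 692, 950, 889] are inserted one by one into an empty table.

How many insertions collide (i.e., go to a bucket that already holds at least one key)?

5

Insert 700: h=11, bucket 11 empty → new chain.
Insert 267: h=0, bucket 0 empty → new chain.
Insert 39: h=0, bucket 0 nonempty → append to chain.
Insert 362: h=1, bucket 1 empty → new chain.
Insert 207: h=0, bucket 0 nonempty → append to chain.
Insert 909: h=6, bucket 6 empty → new chain.
Insert 112: h=11, bucket 11 nonempty → append to chain.
Insert 908: h=7, bucket 7 empty → new chain.
Insert 839: h=4, bucket 4 empty → new chain.
Insert 692: h=7, bucket 7 nonempty → append to chain.
Insert 950: h=1, bucket 1 nonempty → append to chain.
Insert 889: h=2, bucket 2 empty → new chain.
Final buckets:
0: 267 -> 39 -> 207
1: 362 -> 950
2: 889
3: ∅
4: 839
5: ∅
6: 909
7: 908 -> 692
8: ∅
9: ∅
10: ∅
11: 700 -> 112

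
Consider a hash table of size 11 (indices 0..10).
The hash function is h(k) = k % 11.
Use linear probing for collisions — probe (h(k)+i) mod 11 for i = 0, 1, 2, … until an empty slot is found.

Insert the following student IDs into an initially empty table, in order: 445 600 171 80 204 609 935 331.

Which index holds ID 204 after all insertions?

Insert 445: h=5, slot 5 empty → index 5.
Insert 600: h=6, slot 6 empty → index 6.
Insert 171: h=6, slot 6 occupied → index 7.
Insert 80: h=3, slot 3 empty → index 3.
Insert 204: h=6, slots 6,7 occupied → index 8.
Insert 609: h=4, slot 4 empty → index 4.
Insert 935: h=0, slot 0 empty → index 0.
Insert 331: h=1, slot 1 empty → index 1.
Table: [935, 331, -, 80, 609, 445, 600, 171, 204, -, -]

8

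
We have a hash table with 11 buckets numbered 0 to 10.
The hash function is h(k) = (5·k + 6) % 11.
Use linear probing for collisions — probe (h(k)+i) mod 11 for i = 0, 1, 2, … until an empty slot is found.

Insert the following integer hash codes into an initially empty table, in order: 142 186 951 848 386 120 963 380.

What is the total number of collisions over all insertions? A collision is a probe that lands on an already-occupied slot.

12

142 hashes to 1; slot 1 is free => place at 1.
186 hashes to 1; 1 taken => place at 2.
951 hashes to 9; slot 9 is free => place at 9.
848 hashes to 0; slot 0 is free => place at 0.
386 hashes to 0; 0,1,2 taken => place at 3.
120 hashes to 1; 1,2,3 taken => place at 4.
963 hashes to 3; 3,4 taken => place at 5.
380 hashes to 3; 3,4,5 taken => place at 6.
Table: [848, 142, 186, 386, 120, 963, 380, -, -, 951, -]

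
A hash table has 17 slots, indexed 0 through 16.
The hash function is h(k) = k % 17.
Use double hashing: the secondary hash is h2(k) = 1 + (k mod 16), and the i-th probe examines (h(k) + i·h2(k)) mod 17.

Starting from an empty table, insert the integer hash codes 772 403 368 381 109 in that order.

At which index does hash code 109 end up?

1

772 hashes to 7; slot 7 is free => place at 7.
403 hashes to 12; slot 12 is free => place at 12.
368 hashes to 11; slot 11 is free => place at 11.
381 hashes to 7, h2=14; 7 taken => place at 4.
109 hashes to 7, h2=14; 7,4 taken => place at 1.
Table: [-, 109, -, -, 381, -, -, 772, -, -, -, 368, 403, -, -, -, -]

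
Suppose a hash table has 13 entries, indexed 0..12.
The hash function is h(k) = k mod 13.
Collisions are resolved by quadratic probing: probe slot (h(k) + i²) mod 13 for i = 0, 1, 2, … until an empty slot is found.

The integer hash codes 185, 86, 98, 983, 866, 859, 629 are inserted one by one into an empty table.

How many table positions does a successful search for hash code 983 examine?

Insert 185: h=3, slot 3 empty -> index 3.
Insert 86: h=8, slot 8 empty -> index 8.
Insert 98: h=7, slot 7 empty -> index 7.
Insert 983: h=8, slot 8 occupied -> index 9.
Insert 866: h=8, slots 8,9 occupied -> index 12.
Insert 859: h=1, slot 1 empty -> index 1.
Insert 629: h=5, slot 5 empty -> index 5.
Table: [∅, 859, ∅, 185, ∅, 629, ∅, 98, 86, 983, ∅, ∅, 866]
Lookup 983: h=8, probe 8,9 → found at 9.

2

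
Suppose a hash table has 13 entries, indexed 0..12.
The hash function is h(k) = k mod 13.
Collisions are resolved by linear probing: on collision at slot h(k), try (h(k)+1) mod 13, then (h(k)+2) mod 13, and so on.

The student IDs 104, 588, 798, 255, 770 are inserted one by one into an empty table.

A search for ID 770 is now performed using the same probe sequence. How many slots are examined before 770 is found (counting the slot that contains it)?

2

104: h=0 -> slot 0
588: h=3 -> slot 3
798: h=5 -> slot 5
255: h=8 -> slot 8
770: h=3, probe 3,4 -> slot 4
Table: [104, -, -, 588, 770, 798, -, -, 255, -, -, -, -]
Lookup 770: h=3, probe 3,4 → found at 4.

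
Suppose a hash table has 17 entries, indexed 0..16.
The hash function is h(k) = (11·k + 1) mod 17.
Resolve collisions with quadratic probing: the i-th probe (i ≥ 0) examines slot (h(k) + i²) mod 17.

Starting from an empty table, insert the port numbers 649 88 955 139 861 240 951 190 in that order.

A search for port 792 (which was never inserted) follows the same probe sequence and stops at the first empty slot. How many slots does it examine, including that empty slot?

2

Insert 649: h=0, slot 0 empty -> index 0.
Insert 88: h=0, slot 0 occupied -> index 1.
Insert 955: h=0, slots 0,1 occupied -> index 4.
Insert 139: h=0, slots 0,1,4 occupied -> index 9.
Insert 861: h=3, slot 3 empty -> index 3.
Insert 240: h=6, slot 6 empty -> index 6.
Insert 951: h=7, slot 7 empty -> index 7.
Insert 190: h=0, slots 0,1,4,9 occupied -> index 16.
Table: [649, 88, -, 861, 955, -, 240, 951, -, 139, -, -, -, -, -, -, 190]
Lookup 792: h=9, probe 9,10 → slot 10 empty, not found.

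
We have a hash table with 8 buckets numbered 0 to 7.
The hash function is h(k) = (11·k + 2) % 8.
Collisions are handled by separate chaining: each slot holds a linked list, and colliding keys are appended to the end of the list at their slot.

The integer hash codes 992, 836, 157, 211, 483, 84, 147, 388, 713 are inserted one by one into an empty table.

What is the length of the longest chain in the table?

3

992 → bucket 2
836 → bucket 6
157 → bucket 1
211 → bucket 3
483 → bucket 3 (collision)
84 → bucket 6 (collision)
147 → bucket 3 (collision)
388 → bucket 6 (collision)
713 → bucket 5
Final buckets:
0: -
1: 157
2: 992
3: 211 -> 483 -> 147
4: -
5: 713
6: 836 -> 84 -> 388
7: -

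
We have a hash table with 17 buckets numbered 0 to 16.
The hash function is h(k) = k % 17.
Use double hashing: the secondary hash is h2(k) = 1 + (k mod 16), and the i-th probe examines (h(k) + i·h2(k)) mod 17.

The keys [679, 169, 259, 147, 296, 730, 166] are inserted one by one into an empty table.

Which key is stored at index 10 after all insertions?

679 hashes to 16; slot 16 is free => place at 16.
169 hashes to 16, h2=10; 16 taken => place at 9.
259 hashes to 4; slot 4 is free => place at 4.
147 hashes to 11; slot 11 is free => place at 11.
296 hashes to 7; slot 7 is free => place at 7.
730 hashes to 16, h2=11; 16 taken => place at 10.
166 hashes to 13; slot 13 is free => place at 13.
Table: [-, -, -, -, 259, -, -, 296, -, 169, 730, 147, -, 166, -, -, 679]

730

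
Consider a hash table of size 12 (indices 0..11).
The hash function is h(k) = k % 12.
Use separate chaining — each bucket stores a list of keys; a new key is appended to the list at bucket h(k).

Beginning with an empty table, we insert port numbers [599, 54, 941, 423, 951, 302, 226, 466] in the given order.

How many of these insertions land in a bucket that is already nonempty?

599 → bucket 11
54 → bucket 6
941 → bucket 5
423 → bucket 3
951 → bucket 3 (collision)
302 → bucket 2
226 → bucket 10
466 → bucket 10 (collision)
Final buckets:
0: _
1: _
2: 302
3: 423 -> 951
4: _
5: 941
6: 54
7: _
8: _
9: _
10: 226 -> 466
11: 599

2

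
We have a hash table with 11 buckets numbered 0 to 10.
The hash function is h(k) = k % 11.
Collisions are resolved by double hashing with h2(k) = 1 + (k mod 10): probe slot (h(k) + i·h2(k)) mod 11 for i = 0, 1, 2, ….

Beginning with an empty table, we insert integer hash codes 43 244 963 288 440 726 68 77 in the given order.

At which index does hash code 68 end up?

9

43: h=10 → slot 10
244: h=2 → slot 2
963: h=6 → slot 6
288: h=2, h2=9, probe 2,0 → slot 0
440: h=0, h2=1, probe 0,1 → slot 1
726: h=0, h2=7, probe 0,7 → slot 7
68: h=2, h2=9, probe 2,0,9 → slot 9
77: h=0, h2=8, probe 0,8 → slot 8
Table: [288, 440, 244, -, -, -, 963, 726, 77, 68, 43]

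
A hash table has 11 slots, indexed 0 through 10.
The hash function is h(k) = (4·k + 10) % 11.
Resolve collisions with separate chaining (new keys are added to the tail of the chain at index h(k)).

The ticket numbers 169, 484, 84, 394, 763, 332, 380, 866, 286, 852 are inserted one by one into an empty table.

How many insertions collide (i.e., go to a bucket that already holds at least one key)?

Insert 169: h=4, bucket 4 empty -> new chain.
Insert 484: h=10, bucket 10 empty -> new chain.
Insert 84: h=5, bucket 5 empty -> new chain.
Insert 394: h=2, bucket 2 empty -> new chain.
Insert 763: h=4, bucket 4 nonempty -> append to chain.
Insert 332: h=7, bucket 7 empty -> new chain.
Insert 380: h=1, bucket 1 empty -> new chain.
Insert 866: h=9, bucket 9 empty -> new chain.
Insert 286: h=10, bucket 10 nonempty -> append to chain.
Insert 852: h=8, bucket 8 empty -> new chain.
Final buckets:
0: —
1: 380
2: 394
3: —
4: 169 -> 763
5: 84
6: —
7: 332
8: 852
9: 866
10: 484 -> 286

2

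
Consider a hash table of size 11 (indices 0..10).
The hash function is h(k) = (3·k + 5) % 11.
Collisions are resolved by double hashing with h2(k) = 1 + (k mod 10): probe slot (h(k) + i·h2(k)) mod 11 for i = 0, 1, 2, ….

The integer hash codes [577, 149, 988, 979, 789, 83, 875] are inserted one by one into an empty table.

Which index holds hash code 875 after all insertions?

577 hashes to 9; slot 9 is free -> place at 9.
149 hashes to 1; slot 1 is free -> place at 1.
988 hashes to 10; slot 10 is free -> place at 10.
979 hashes to 5; slot 5 is free -> place at 5.
789 hashes to 7; slot 7 is free -> place at 7.
83 hashes to 1, h2=4; 1,5,9 taken -> place at 2.
875 hashes to 1, h2=6; 1,7,2 taken -> place at 8.
Table: [—, 149, 83, —, —, 979, —, 789, 875, 577, 988]

8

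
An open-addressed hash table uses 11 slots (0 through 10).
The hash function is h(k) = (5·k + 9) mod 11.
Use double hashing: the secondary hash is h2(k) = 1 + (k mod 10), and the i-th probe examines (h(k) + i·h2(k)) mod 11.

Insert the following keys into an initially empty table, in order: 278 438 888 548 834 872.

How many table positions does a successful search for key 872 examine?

Insert 278: h=2, slot 2 empty -> index 2.
Insert 438: h=10, slot 10 empty -> index 10.
Insert 888: h=5, slot 5 empty -> index 5.
Insert 548: h=10, h2=9, slot 10 occupied -> index 8.
Insert 834: h=10, h2=5, slot 10 occupied -> index 4.
Insert 872: h=2, h2=3, slots 2,5,8 occupied -> index 0.
Table: [872, -, 278, -, 834, 888, -, -, 548, -, 438]
Lookup 872: h=2, h2=3, probe 2,5,8,0 → found at 0.

4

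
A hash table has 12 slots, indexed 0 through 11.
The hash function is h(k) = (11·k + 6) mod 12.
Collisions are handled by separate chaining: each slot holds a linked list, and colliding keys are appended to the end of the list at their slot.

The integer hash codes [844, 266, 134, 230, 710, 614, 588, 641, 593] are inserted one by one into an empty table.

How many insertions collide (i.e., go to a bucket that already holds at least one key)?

Insert 844: h=2, bucket 2 empty → new chain.
Insert 266: h=4, bucket 4 empty → new chain.
Insert 134: h=4, bucket 4 nonempty → append to chain.
Insert 230: h=4, bucket 4 nonempty → append to chain.
Insert 710: h=4, bucket 4 nonempty → append to chain.
Insert 614: h=4, bucket 4 nonempty → append to chain.
Insert 588: h=6, bucket 6 empty → new chain.
Insert 641: h=1, bucket 1 empty → new chain.
Insert 593: h=1, bucket 1 nonempty → append to chain.
Final buckets:
0: ∅
1: 641 -> 593
2: 844
3: ∅
4: 266 -> 134 -> 230 -> 710 -> 614
5: ∅
6: 588
7: ∅
8: ∅
9: ∅
10: ∅
11: ∅

5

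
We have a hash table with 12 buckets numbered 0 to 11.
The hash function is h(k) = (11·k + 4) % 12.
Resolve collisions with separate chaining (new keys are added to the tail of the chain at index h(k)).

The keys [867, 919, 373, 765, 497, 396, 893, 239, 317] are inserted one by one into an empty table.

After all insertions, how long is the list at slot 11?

3

867 → bucket 1
919 → bucket 9
373 → bucket 3
765 → bucket 7
497 → bucket 11
396 → bucket 4
893 → bucket 11 (collision)
239 → bucket 5
317 → bucket 11 (collision)
Final buckets:
0: .
1: 867
2: .
3: 373
4: 396
5: 239
6: .
7: 765
8: .
9: 919
10: .
11: 497 -> 893 -> 317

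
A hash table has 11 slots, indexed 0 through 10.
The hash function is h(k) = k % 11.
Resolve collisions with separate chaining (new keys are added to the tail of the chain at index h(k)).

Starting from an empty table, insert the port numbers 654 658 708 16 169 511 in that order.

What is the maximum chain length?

Insert 654: h=5, bucket 5 empty -> new chain.
Insert 658: h=9, bucket 9 empty -> new chain.
Insert 708: h=4, bucket 4 empty -> new chain.
Insert 16: h=5, bucket 5 nonempty -> append to chain.
Insert 169: h=4, bucket 4 nonempty -> append to chain.
Insert 511: h=5, bucket 5 nonempty -> append to chain.
Final buckets:
0: —
1: —
2: —
3: —
4: 708 -> 169
5: 654 -> 16 -> 511
6: —
7: —
8: —
9: 658
10: —

3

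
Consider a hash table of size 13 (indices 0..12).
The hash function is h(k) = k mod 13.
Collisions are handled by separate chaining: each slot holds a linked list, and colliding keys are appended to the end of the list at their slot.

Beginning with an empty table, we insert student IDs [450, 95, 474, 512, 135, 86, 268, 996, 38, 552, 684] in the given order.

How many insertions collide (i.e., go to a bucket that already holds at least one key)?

6

450 → bucket 8
95 → bucket 4
474 → bucket 6
512 → bucket 5
135 → bucket 5 (collision)
86 → bucket 8 (collision)
268 → bucket 8 (collision)
996 → bucket 8 (collision)
38 → bucket 12
552 → bucket 6 (collision)
684 → bucket 8 (collision)
Final buckets:
0: .
1: .
2: .
3: .
4: 95
5: 512 -> 135
6: 474 -> 552
7: .
8: 450 -> 86 -> 268 -> 996 -> 684
9: .
10: .
11: .
12: 38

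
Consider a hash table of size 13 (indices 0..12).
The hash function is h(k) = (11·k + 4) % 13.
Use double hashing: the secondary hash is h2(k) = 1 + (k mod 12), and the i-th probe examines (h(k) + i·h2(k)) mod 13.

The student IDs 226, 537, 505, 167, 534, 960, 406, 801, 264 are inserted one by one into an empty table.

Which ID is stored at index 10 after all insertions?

Insert 226: h=7, slot 7 empty → index 7.
Insert 537: h=9, slot 9 empty → index 9.
Insert 505: h=8, slot 8 empty → index 8.
Insert 167: h=8, h2=12, slots 8,7 occupied → index 6.
Insert 534: h=2, slot 2 empty → index 2.
Insert 960: h=8, h2=1, slots 8,9 occupied → index 10.
Insert 406: h=11, slot 11 empty → index 11.
Insert 801: h=1, slot 1 empty → index 1.
Insert 264: h=9, h2=1, slots 9,10,11 occupied → index 12.
Table: [., 801, 534, ., ., ., 167, 226, 505, 537, 960, 406, 264]

960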